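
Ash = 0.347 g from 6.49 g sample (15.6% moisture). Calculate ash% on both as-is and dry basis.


As-is ash% = 0.347 / 6.49 x 100 = 5.35%
Dry mass = 6.49 x (100 - 15.6) / 100 = 5.47756 g
Dry-basis ash% = 0.347 / 5.47756 x 100 = 6.33%


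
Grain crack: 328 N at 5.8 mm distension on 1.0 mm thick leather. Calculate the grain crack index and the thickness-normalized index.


Crack index = 328 / 5.8 = 56.6 N/mm
Normalized = 56.6 / 1.0 = 56.6 N/mm per mm


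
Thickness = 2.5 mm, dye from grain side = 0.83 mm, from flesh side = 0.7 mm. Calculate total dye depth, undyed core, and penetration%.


Total dyed = 1.53 mm
Undyed core = 0.97 mm
Penetration = 61.2%

Total dyed = 0.83 + 0.7 = 1.53 mm
Undyed core = 2.5 - 1.53 = 0.97 mm
Penetration = 1.53 / 2.5 x 100 = 61.2%


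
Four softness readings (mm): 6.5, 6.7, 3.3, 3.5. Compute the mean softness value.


Sum = 6.5 + 6.7 + 3.3 + 3.5
Mean = 20.0 / 4 = 5.00 mm


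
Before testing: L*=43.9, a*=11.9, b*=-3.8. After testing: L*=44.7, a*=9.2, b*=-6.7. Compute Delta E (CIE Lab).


dL = 44.7 - 43.9 = 0.8
da = 9.2 - 11.9 = -2.7
db = -6.7 - (-3.8) = -2.9
dE = sqrt((0.8)^2 + (-2.7)^2 + (-2.9)^2) = 4.04


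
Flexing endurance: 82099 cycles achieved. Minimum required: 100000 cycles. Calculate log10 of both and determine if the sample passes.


log10(82099) = 4.91
log10(100000) = 5.00
Passes: No


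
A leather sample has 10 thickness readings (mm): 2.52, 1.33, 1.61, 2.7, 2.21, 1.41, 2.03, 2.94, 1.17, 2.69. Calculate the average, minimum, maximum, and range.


Sum = 20.61
Average = 20.61 / 10 = 2.06 mm
Minimum = 1.17 mm
Maximum = 2.94 mm
Range = 2.94 - 1.17 = 1.77 mm


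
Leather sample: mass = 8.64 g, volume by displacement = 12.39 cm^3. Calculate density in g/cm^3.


Density = mass / volume
Density = 8.64 / 12.39 = 0.697 g/cm^3


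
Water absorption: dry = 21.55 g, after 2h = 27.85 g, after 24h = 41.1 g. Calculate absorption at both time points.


2h absorption = 29.2%
24h absorption = 90.7%

WA (2h) = (27.85 - 21.55) / 21.55 x 100 = 29.2%
WA (24h) = (41.1 - 21.55) / 21.55 x 100 = 90.7%


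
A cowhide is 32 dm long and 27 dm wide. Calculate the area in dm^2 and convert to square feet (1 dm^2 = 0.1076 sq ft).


864 dm^2
92.97 sq ft

Area = 32 x 27 = 864 dm^2
Conversion: 864 x 0.1076 = 92.97 sq ft


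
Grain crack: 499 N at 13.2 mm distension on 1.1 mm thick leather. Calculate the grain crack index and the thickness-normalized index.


Crack index = 37.8 N/mm
Normalized index = 34.4 N/mm per mm


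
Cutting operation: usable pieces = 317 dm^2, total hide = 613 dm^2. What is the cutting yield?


51.7%


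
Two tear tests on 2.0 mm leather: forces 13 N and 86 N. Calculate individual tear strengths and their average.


Tear 1 = 6.5 N/mm
Tear 2 = 43.0 N/mm
Average = 24.8 N/mm


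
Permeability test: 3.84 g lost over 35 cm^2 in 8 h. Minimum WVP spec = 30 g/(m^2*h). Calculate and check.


WVP = 3.84 / (35 x 8) x 10000 = 137.14 g/(m^2*h)
Minimum: 30 g/(m^2*h)
Meets spec: Yes


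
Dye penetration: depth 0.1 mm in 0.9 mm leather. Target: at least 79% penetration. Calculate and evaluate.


Penetration = 0.1 / 0.9 x 100 = 11.1%
Target: 79%
Meets target: No


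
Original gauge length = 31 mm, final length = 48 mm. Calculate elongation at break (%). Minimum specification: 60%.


Extension = 48 - 31 = 17 mm
Elongation = 17 / 31 x 100 = 54.8%
Minimum required: 60%
Meets specification: No


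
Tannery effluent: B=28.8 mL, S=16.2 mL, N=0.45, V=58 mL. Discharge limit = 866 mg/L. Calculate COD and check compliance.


COD = 782.1 mg/L
Compliant: Yes


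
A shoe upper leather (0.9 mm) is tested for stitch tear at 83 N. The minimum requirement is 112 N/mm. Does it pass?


STS = 83 / 0.9 = 92.2 N/mm
Minimum required: 112 N/mm
Passes: No


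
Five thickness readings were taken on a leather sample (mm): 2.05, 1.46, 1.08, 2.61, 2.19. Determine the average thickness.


1.88 mm

Sum = 2.05 + 1.46 + 1.08 + 2.61 + 2.19 = 9.39
Average = 9.39 / 5 = 1.88 mm


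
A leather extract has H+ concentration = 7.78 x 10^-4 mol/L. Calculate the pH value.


pH = -log10[H+]
pH = -log10(7.78 x 10^-4) = 3.11


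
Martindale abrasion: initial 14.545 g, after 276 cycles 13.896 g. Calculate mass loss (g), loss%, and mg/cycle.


Loss = 14.545 - 13.896 = 0.649 g
Loss% = 0.649 / 14.545 x 100 = 4.46%
Rate = 0.649 / 276 x 1000 = 2.351 mg/cycle


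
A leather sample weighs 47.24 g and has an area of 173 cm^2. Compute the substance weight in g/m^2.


Substance weight = mass / area x 10000
SW = 47.24 / 173 x 10000
SW = 2730.6 g/m^2


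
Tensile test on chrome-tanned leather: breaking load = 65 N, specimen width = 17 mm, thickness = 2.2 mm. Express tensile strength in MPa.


1.74 MPa

Cross-section = 17 x 2.2 = 37.4 mm^2
TS = 65 / 37.4 = 1.74 MPa
(1 N/mm^2 = 1 MPa)


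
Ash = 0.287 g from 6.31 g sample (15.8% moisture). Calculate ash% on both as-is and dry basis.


As-is ash% = 0.287 / 6.31 x 100 = 4.55%
Dry mass = 6.31 x (100 - 15.8) / 100 = 5.31302 g
Dry-basis ash% = 0.287 / 5.31302 x 100 = 5.40%


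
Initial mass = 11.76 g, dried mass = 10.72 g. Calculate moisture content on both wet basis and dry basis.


Moisture lost = 11.76 - 10.72 = 1.04 g
Wet basis MC = 1.04 / 11.76 x 100 = 8.8%
Dry basis MC = 1.04 / 10.72 x 100 = 9.7%


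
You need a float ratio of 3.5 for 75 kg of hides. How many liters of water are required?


Water = hide weight x target ratio
Water = 75 x 3.5 = 262.5 L


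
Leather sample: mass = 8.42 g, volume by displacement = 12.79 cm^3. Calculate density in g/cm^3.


Density = mass / volume
Density = 8.42 / 12.79 = 0.658 g/cm^3


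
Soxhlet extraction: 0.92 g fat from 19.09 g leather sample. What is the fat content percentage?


4.8%

Fat content = 0.92 / 19.09 x 100
Fat = 4.8%


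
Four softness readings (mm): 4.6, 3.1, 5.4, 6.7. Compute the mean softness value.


4.95 mm

Sum = 4.6 + 3.1 + 5.4 + 6.7
Mean = 19.8 / 4 = 4.95 mm


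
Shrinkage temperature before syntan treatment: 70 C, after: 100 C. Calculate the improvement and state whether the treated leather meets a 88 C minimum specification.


Improvement = 30 C
Meets 88 C spec: Yes


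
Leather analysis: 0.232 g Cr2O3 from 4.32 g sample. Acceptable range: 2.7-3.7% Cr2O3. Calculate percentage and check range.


Cr2O3% = 0.232 / 4.32 x 100 = 5.37%
Acceptable range: 2.7 to 3.7%
Within range: No


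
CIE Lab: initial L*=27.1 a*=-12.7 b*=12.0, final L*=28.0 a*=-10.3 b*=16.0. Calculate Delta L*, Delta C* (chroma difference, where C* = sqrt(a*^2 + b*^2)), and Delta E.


Delta L* = 28.0 - 27.1 = 0.9
C1* = sqrt((-12.7)^2 + (12.0)^2) = 17.473
C2* = sqrt((-10.3)^2 + (16.0)^2) = 19.029
Delta C* = 19.029 - 17.473 = 1.56
Delta E = sqrt((0.9)^2 + (2.4)^2 + (4.0)^2) = 4.75


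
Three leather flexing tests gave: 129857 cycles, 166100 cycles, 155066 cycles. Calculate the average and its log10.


Average = (129857 + 166100 + 155066) / 3 = 150341 cycles
log10(150341) = 5.18


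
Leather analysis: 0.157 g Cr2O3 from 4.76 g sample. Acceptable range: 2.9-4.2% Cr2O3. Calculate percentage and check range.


Cr2O3 = 3.30%
Within range: Yes

Cr2O3% = 0.157 / 4.76 x 100 = 3.30%
Acceptable range: 2.9 to 4.2%
Within range: Yes


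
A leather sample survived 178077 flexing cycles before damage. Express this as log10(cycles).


log10(178077) = 5.25


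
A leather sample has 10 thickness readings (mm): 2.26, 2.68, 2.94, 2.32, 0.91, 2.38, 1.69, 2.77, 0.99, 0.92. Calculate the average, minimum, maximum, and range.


Sum = 19.86
Average = 19.86 / 10 = 1.99 mm
Minimum = 0.91 mm
Maximum = 2.94 mm
Range = 2.94 - 0.91 = 2.03 mm


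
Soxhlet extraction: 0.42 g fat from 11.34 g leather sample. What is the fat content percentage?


3.7%

Fat content = 0.42 / 11.34 x 100
Fat = 3.7%


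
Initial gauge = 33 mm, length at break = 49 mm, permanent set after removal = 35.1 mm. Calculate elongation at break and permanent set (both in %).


Elongation at break = 48.5%
Permanent set = 6.4%

Elongation at break = (49 - 33) / 33 x 100 = 48.5%
Permanent set = (35.1 - 33) / 33 x 100 = 6.4%


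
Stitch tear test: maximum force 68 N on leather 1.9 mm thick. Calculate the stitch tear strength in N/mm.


35.8 N/mm

Stitch tear strength = force / thickness
STS = 68 / 1.9 = 35.8 N/mm


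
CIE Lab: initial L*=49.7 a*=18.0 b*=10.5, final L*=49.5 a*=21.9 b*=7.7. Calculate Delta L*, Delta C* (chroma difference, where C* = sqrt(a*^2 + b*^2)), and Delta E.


Delta L* = 49.5 - 49.7 = -0.2
C1* = sqrt((18.0)^2 + (10.5)^2) = 20.839
C2* = sqrt((21.9)^2 + (7.7)^2) = 23.214
Delta C* = 23.214 - 20.839 = 2.38
Delta E = sqrt((-0.2)^2 + (3.9)^2 + (-2.8)^2) = 4.81


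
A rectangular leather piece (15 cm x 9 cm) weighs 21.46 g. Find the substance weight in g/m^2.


Area = 15 x 9 = 135 cm^2
SW = 21.46 / 135 x 10000 = 1589.6 g/m^2


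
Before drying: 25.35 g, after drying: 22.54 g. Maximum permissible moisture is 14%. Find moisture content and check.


Moisture content = 11.1%
Acceptable: Yes


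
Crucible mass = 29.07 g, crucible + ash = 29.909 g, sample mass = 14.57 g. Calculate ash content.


Ash mass = 0.839 g
Ash content = 5.76%


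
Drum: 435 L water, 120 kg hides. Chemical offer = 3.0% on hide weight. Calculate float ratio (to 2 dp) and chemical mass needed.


Float ratio = 435 / 120 = 3.63
Chemical = 120 x 3.0 / 100 = 3.6 kg


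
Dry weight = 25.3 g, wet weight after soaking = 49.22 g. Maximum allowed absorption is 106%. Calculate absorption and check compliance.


Absorption = 94.5%
Compliant: Yes

WA = (49.22 - 25.3) / 25.3 x 100 = 94.5%
Maximum allowed: 106%
Compliant: Yes


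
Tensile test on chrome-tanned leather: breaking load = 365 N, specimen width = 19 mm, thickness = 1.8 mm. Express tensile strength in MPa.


Cross-section = 19 x 1.8 = 34.2 mm^2
TS = 365 / 34.2 = 10.67 MPa
(1 N/mm^2 = 1 MPa)


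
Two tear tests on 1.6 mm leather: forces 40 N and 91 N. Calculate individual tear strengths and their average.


Tear 1 = 40 / 1.6 = 25.0 N/mm
Tear 2 = 91 / 1.6 = 56.9 N/mm
Average = (25.0 + 56.9) / 2 = 41.0 N/mm


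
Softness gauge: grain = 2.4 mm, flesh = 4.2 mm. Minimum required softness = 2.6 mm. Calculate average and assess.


Average softness = 3.30 mm
Meets requirement: Yes


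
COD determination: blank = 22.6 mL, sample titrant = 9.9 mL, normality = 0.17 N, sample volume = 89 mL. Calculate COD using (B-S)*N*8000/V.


194.1 mg/L

COD = (22.6 - 9.9) x 0.17 x 8000 / 89
COD = 12.7 x 0.17 x 8000 / 89
COD = 194.1 mg/L


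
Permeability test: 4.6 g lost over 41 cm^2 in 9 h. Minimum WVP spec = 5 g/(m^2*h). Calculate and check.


WVP = 124.66 g/(m^2*h)
Meets specification: Yes

WVP = 4.6 / (41 x 9) x 10000 = 124.66 g/(m^2*h)
Minimum: 5 g/(m^2*h)
Meets spec: Yes


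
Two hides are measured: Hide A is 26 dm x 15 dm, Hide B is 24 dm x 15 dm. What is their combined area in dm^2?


750 dm^2


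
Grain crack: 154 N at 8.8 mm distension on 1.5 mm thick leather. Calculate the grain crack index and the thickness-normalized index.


Crack index = 17.5 N/mm
Normalized index = 11.7 N/mm per mm

Crack index = 154 / 8.8 = 17.5 N/mm
Normalized = 17.5 / 1.5 = 11.7 N/mm per mm


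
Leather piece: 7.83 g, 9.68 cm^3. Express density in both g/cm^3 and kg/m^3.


Density = 7.83 / 9.68 = 0.809 g/cm^3
Convert: 0.809 x 1000 = 809 kg/m^3


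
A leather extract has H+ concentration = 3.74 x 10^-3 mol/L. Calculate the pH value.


pH = -log10[H+]
pH = -log10(3.74 x 10^-3) = 2.43


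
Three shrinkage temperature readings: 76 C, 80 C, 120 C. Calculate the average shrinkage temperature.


Average = (76 + 80 + 120) / 3
Average = 276 / 3 = 92.0 C


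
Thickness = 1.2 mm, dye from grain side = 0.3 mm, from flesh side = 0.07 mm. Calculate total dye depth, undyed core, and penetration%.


Total dyed = 0.37 mm
Undyed core = 0.83 mm
Penetration = 30.8%


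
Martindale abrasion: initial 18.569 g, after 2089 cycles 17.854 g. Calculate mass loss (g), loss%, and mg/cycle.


Mass loss = 0.715 g
Loss = 3.85%
Rate = 0.342 mg/cycle


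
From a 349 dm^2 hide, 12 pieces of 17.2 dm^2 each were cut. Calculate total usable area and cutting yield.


Usable area = 206.4 dm^2
Yield = 59.1%


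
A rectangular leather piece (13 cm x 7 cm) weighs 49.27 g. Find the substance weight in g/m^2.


Area = 13 x 7 = 91 cm^2
SW = 49.27 / 91 x 10000 = 5414.3 g/m^2


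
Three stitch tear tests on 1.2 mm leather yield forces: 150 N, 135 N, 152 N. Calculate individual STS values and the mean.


STS1 = 125.0 N/mm
STS2 = 112.5 N/mm
STS3 = 126.7 N/mm
Mean = 121.4 N/mm

STS1 = 150 / 1.2 = 125.0 N/mm
STS2 = 135 / 1.2 = 112.5 N/mm
STS3 = 152 / 1.2 = 126.7 N/mm
Mean = (125.0 + 112.5 + 126.7) / 3 = 121.4 N/mm


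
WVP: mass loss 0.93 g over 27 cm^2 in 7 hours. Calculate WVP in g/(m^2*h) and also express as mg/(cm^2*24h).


WVP = 0.93 / (27 x 7) x 10000 = 49.21 g/(m^2*h)
Mass loss in mg = 0.93 x 1000 = 930 mg
Per cm^2 per 24h in mg: 930 x 24 / (27 x 7) = 22320 / 189 = 118.10 mg/(cm^2*24h)


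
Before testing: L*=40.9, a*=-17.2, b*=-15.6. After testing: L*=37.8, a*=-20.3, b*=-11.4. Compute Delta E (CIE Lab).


Delta E = 6.07

dL = 37.8 - 40.9 = -3.1
da = -20.3 - (-17.2) = -3.1
db = -11.4 - (-15.6) = 4.2
dE = sqrt((-3.1)^2 + (-3.1)^2 + (4.2)^2) = 6.07


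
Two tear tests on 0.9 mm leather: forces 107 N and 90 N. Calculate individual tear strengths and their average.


Tear 1 = 107 / 0.9 = 118.9 N/mm
Tear 2 = 90 / 0.9 = 100.0 N/mm
Average = (118.9 + 100.0) / 2 = 109.5 N/mm


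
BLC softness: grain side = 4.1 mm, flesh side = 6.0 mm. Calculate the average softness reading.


Average = (4.1 + 6.0) / 2
Average = 5.05 mm


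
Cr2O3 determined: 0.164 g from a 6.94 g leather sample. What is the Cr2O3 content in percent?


Cr2O3% = 0.164 / 6.94 x 100
Cr2O3% = 2.36%


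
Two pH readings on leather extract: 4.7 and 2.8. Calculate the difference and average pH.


Difference = |4.7 - 2.8| = 1.9
Average = (4.7 + 2.8) / 2 = 3.75


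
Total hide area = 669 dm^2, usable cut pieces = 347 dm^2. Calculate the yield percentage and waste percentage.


Yield = 347 / 669 x 100 = 51.9%
Waste = 669 - 347 = 322 dm^2
Waste% = 100 - 51.9 = 48.1%


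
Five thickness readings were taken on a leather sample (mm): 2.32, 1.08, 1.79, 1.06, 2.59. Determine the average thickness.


1.77 mm

Sum = 2.32 + 1.08 + 1.79 + 1.06 + 2.59 = 8.84
Average = 8.84 / 5 = 1.77 mm


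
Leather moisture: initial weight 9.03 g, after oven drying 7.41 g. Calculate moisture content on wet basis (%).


Moisture = 9.03 - 7.41 = 1.62 g
MC = 1.62 / 9.03 x 100 = 17.9%


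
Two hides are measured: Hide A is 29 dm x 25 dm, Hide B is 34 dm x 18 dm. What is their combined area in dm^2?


1337 dm^2

Hide A area = 29 x 25 = 725 dm^2
Hide B area = 34 x 18 = 612 dm^2
Total = 725 + 612 = 1337 dm^2


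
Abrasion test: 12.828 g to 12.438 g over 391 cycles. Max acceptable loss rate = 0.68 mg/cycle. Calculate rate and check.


Loss = 12.828 - 12.438 = 0.390 g
Rate = 0.390 g / 391 cycles x 1000 = 0.997 mg/cycle
Max = 0.68 mg/cycle
Passes: No


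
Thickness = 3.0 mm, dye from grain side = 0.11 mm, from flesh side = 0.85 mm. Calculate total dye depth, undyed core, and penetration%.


Total dyed = 0.96 mm
Undyed core = 2.04 mm
Penetration = 32.0%

Total dyed = 0.11 + 0.85 = 0.96 mm
Undyed core = 3.0 - 0.96 = 2.04 mm
Penetration = 0.96 / 3.0 x 100 = 32.0%


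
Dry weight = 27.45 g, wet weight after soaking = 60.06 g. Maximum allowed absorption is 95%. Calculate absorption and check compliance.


Absorption = 118.8%
Compliant: No

WA = (60.06 - 27.45) / 27.45 x 100 = 118.8%
Maximum allowed: 95%
Compliant: No


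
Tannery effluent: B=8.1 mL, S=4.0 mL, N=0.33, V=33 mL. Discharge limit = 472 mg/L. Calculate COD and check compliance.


COD = 328.0 mg/L
Compliant: Yes

COD = (8.1 - 4.0) x 0.33 x 8000 / 33 = 328.0 mg/L
Limit: 472 mg/L
Compliant: Yes


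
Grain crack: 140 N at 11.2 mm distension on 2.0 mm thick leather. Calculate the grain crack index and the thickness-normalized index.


Crack index = 140 / 11.2 = 12.5 N/mm
Normalized = 12.5 / 2.0 = 6.3 N/mm per mm


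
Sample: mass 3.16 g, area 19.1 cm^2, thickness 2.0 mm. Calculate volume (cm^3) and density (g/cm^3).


Volume = 3.820 cm^3
Density = 0.827 g/cm^3


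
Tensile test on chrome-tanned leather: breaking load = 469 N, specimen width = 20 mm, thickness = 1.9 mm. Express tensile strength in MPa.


Cross-section = 20 x 1.9 = 38.0 mm^2
TS = 469 / 38.0 = 12.34 MPa
(1 N/mm^2 = 1 MPa)


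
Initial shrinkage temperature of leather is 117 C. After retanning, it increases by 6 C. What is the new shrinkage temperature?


New Ts = 117 + 6 = 123 C


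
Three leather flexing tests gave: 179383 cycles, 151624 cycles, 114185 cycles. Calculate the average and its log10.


Average = (179383 + 151624 + 114185) / 3 = 148397 cycles
log10(148397) = 5.17


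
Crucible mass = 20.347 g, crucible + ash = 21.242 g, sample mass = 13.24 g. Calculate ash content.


Ash mass = 0.895 g
Ash content = 6.76%


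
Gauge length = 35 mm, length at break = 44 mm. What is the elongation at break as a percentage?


25.7%


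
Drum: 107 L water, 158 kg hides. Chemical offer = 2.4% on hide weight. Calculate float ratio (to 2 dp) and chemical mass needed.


Float ratio = 107 / 158 = 0.68
Chemical = 158 x 2.4 / 100 = 3.792 kg


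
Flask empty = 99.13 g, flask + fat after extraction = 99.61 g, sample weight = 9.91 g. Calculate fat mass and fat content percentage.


Fat mass = 0.48 g
Fat content = 4.8%


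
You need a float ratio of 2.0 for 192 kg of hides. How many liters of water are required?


384.0 L


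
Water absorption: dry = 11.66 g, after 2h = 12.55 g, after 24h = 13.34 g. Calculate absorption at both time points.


WA (2h) = (12.55 - 11.66) / 11.66 x 100 = 7.6%
WA (24h) = (13.34 - 11.66) / 11.66 x 100 = 14.4%


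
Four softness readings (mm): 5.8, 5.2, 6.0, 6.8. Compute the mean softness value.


Sum = 5.8 + 5.2 + 6.0 + 6.8
Mean = 23.8 / 4 = 5.95 mm


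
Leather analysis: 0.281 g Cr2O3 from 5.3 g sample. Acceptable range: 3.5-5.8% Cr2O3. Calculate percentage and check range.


Cr2O3 = 5.30%
Within range: Yes


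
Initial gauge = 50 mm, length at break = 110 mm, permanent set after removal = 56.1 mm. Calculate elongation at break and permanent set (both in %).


Elongation at break = 120.0%
Permanent set = 12.2%


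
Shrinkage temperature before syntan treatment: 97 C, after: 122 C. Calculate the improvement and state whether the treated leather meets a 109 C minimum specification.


Improvement = 122 - 97 = 25 C
Spec check: 122 C >= 109 C? Yes


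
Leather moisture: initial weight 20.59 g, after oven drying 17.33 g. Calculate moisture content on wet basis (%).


Moisture = 20.59 - 17.33 = 3.26 g
MC = 3.26 / 20.59 x 100 = 15.8%


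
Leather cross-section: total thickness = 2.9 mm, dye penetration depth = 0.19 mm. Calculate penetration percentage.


6.6%


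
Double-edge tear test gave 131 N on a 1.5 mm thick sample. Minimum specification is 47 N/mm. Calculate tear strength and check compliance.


Tear strength = 131 / 1.5 = 87.3 N/mm
Required minimum = 47 N/mm
Compliant: Yes


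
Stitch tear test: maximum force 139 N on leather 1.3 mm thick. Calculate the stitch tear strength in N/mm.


Stitch tear strength = force / thickness
STS = 139 / 1.3 = 106.9 N/mm


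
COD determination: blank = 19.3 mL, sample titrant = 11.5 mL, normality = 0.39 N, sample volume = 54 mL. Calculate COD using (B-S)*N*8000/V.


450.7 mg/L

COD = (19.3 - 11.5) x 0.39 x 8000 / 54
COD = 7.8 x 0.39 x 8000 / 54
COD = 450.7 mg/L


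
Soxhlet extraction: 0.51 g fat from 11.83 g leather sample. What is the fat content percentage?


Fat content = 0.51 / 11.83 x 100
Fat = 4.3%


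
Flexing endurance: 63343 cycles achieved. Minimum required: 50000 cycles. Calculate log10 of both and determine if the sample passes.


log10(63343) = 4.80
log10(50000) = 4.70
Passes: Yes


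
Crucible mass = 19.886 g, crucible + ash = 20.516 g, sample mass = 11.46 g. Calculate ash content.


Ash mass = 0.630 g
Ash content = 5.50%

Ash mass = 20.516 - 19.886 = 0.630 g
Ash% = 0.630 / 11.46 x 100 = 5.50%


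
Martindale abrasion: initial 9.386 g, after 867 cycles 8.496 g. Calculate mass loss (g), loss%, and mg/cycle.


Mass loss = 0.890 g
Loss = 9.48%
Rate = 1.027 mg/cycle

Loss = 9.386 - 8.496 = 0.890 g
Loss% = 0.890 / 9.386 x 100 = 9.48%
Rate = 0.890 / 867 x 1000 = 1.027 mg/cycle


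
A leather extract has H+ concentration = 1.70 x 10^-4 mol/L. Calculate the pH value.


pH = 3.77


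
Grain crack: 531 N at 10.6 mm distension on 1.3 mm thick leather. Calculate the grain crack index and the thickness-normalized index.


Crack index = 50.1 N/mm
Normalized index = 38.5 N/mm per mm


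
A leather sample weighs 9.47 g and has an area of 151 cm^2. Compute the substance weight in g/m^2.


Substance weight = mass / area x 10000
SW = 9.47 / 151 x 10000
SW = 627.2 g/m^2


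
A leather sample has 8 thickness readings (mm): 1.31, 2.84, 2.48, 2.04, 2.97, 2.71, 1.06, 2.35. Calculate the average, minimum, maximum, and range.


Average = 2.22 mm
Min = 1.06 mm
Max = 2.97 mm
Range = 1.91 mm

Sum = 17.76
Average = 17.76 / 8 = 2.22 mm
Minimum = 1.06 mm
Maximum = 2.97 mm
Range = 2.97 - 1.06 = 1.91 mm


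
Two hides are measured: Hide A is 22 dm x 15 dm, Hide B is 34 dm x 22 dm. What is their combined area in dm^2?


Hide A area = 22 x 15 = 330 dm^2
Hide B area = 34 x 22 = 748 dm^2
Total = 330 + 748 = 1078 dm^2


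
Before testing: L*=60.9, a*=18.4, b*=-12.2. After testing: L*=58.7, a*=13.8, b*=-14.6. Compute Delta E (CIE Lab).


Delta E = 5.64


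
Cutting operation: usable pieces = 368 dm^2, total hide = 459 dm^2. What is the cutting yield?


Yield = usable / total x 100
Yield = 368 / 459 x 100 = 80.2%


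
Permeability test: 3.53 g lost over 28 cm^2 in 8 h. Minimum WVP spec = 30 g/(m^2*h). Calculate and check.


WVP = 3.53 / (28 x 8) x 10000 = 157.59 g/(m^2*h)
Minimum: 30 g/(m^2*h)
Meets spec: Yes


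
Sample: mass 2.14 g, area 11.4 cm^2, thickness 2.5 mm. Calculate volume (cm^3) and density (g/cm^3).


Volume = 2.850 cm^3
Density = 0.751 g/cm^3

Thickness in cm = 2.5 / 10 = 0.25 cm
Volume = 11.4 x 0.25 = 2.850 cm^3
Density = 2.14 / 2.850 = 0.751 g/cm^3


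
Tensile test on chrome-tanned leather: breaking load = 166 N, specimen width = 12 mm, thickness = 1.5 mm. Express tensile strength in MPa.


9.22 MPa


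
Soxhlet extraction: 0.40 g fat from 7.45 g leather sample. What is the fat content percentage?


5.4%


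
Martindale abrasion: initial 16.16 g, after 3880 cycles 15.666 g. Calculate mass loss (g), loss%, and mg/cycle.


Mass loss = 0.494 g
Loss = 3.06%
Rate = 0.127 mg/cycle

Loss = 16.16 - 15.666 = 0.494 g
Loss% = 0.494 / 16.16 x 100 = 3.06%
Rate = 0.494 / 3880 x 1000 = 0.127 mg/cycle


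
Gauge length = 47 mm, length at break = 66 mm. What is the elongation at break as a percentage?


40.4%


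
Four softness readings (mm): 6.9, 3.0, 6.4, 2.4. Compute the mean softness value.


Sum = 6.9 + 3.0 + 6.4 + 2.4
Mean = 18.7 / 4 = 4.68 mm


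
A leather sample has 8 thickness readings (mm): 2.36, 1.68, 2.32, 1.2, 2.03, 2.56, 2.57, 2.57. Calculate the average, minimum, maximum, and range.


Sum = 17.29
Average = 17.29 / 8 = 2.16 mm
Minimum = 1.2 mm
Maximum = 2.57 mm
Range = 2.57 - 1.2 = 1.37 mm


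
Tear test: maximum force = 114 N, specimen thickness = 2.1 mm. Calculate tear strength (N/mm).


54.3 N/mm

Tear strength = force / thickness
Tear = 114 / 2.1 = 54.3 N/mm


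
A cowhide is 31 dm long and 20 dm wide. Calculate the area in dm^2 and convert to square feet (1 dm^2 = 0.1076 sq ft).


Area = 31 x 20 = 620 dm^2
Conversion: 620 x 0.1076 = 66.71 sq ft


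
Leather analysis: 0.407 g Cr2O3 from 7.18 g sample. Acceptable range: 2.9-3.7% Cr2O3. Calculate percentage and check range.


Cr2O3% = 0.407 / 7.18 x 100 = 5.67%
Acceptable range: 2.9 to 3.7%
Within range: No


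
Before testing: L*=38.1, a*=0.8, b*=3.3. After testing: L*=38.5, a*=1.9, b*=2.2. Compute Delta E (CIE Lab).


dL = 38.5 - 38.1 = 0.4
da = 1.9 - 0.8 = 1.1
db = 2.2 - 3.3 = -1.1
dE = sqrt((0.4)^2 + (1.1)^2 + (-1.1)^2) = 1.61


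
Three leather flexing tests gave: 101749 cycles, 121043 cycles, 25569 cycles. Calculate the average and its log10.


Average = 82787 cycles
log10 = 4.92

Average = (101749 + 121043 + 25569) / 3 = 82787 cycles
log10(82787) = 4.92


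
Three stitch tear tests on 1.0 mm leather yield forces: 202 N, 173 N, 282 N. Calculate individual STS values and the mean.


STS1 = 202.0 N/mm
STS2 = 173.0 N/mm
STS3 = 282.0 N/mm
Mean = 219.0 N/mm


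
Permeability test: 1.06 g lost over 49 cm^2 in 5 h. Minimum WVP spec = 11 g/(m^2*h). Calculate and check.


WVP = 43.27 g/(m^2*h)
Meets specification: Yes

WVP = 1.06 / (49 x 5) x 10000 = 43.27 g/(m^2*h)
Minimum: 11 g/(m^2*h)
Meets spec: Yes


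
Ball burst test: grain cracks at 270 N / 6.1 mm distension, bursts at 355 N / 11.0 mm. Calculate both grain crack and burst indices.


Crack index = 270 / 6.1 = 44.3 N/mm
Burst index = 355 / 11.0 = 32.3 N/mm


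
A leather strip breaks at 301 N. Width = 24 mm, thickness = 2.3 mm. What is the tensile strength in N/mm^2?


5.45 N/mm^2


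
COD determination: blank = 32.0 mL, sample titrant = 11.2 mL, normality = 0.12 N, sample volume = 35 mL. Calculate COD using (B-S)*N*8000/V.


COD = (32.0 - 11.2) x 0.12 x 8000 / 35
COD = 20.8 x 0.12 x 8000 / 35
COD = 570.5 mg/L


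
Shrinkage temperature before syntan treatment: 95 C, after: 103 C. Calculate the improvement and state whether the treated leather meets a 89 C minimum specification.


Improvement = 103 - 95 = 8 C
Spec check: 103 C >= 89 C? Yes


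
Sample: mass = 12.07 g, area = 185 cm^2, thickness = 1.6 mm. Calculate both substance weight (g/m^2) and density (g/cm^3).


Substance weight = 652.4 g/m^2
Density = 0.408 g/cm^3

SW = 12.07 / 185 x 10000 = 652.4 g/m^2
Volume = 185 x 1.6 / 10 = 29.60 cm^3
Density = 12.07 / 29.60 = 0.408 g/cm^3


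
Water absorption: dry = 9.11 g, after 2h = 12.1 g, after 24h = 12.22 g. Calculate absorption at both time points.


2h absorption = 32.8%
24h absorption = 34.1%


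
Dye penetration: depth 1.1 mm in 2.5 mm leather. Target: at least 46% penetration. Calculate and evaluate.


Penetration = 44.0%
Meets target: No

Penetration = 1.1 / 2.5 x 100 = 44.0%
Target: 46%
Meets target: No


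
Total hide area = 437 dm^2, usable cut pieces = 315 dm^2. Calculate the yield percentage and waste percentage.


Yield = 315 / 437 x 100 = 72.1%
Waste = 437 - 315 = 122 dm^2
Waste% = 100 - 72.1 = 27.9%


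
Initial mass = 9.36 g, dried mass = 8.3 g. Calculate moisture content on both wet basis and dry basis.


Wet basis = 11.3%
Dry basis = 12.8%

Moisture lost = 9.36 - 8.3 = 1.06 g
Wet basis MC = 1.06 / 9.36 x 100 = 11.3%
Dry basis MC = 1.06 / 8.3 x 100 = 12.8%


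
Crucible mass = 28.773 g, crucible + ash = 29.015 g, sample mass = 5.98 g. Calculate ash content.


Ash mass = 29.015 - 28.773 = 0.242 g
Ash% = 0.242 / 5.98 x 100 = 4.05%


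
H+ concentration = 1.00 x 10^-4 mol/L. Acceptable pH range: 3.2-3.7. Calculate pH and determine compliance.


pH = 4.00
Compliant: No


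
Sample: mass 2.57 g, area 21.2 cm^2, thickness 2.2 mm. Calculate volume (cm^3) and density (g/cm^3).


Thickness in cm = 2.2 / 10 = 0.22 cm
Volume = 21.2 x 0.22 = 4.664 cm^3
Density = 2.57 / 4.664 = 0.551 g/cm^3


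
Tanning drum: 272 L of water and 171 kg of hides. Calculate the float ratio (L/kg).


Float ratio = water / hide weight
Ratio = 272 / 171 = 1.6


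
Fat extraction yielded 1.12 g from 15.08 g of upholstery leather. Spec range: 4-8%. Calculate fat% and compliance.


Fat content = 7.4%
Compliant: Yes


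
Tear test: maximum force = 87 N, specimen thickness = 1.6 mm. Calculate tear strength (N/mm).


54.4 N/mm

Tear strength = force / thickness
Tear = 87 / 1.6 = 54.4 N/mm


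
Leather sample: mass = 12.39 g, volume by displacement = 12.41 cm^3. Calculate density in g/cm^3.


0.998 g/cm^3

Density = mass / volume
Density = 12.39 / 12.41 = 0.998 g/cm^3


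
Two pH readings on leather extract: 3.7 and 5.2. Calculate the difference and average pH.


Difference = 1.5
Average pH = 4.45


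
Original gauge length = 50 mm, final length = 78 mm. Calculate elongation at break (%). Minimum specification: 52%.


Extension = 78 - 50 = 28 mm
Elongation = 28 / 50 x 100 = 56.0%
Minimum required: 52%
Meets specification: Yes


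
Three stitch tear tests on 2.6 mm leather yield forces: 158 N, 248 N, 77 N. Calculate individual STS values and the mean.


STS1 = 158 / 2.6 = 60.8 N/mm
STS2 = 248 / 2.6 = 95.4 N/mm
STS3 = 77 / 2.6 = 29.6 N/mm
Mean = (60.8 + 95.4 + 29.6) / 3 = 61.9 N/mm


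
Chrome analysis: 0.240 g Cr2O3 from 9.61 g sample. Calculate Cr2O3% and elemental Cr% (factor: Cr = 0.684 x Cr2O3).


Cr2O3 = 2.50%
Cr = 1.71%

Cr2O3% = 0.240 / 9.61 x 100 = 2.50%
Cr% = 2.50 x 0.684 = 1.71%


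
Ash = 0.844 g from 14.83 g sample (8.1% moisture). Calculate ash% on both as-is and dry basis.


As-is ash% = 0.844 / 14.83 x 100 = 5.69%
Dry mass = 14.83 x (100 - 8.1) / 100 = 13.62877 g
Dry-basis ash% = 0.844 / 13.62877 x 100 = 6.19%


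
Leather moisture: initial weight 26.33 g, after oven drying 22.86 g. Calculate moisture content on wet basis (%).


Moisture = 26.33 - 22.86 = 3.47 g
MC = 3.47 / 26.33 x 100 = 13.2%


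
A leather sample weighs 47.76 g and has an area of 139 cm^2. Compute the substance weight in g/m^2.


Substance weight = mass / area x 10000
SW = 47.76 / 139 x 10000
SW = 3436.0 g/m^2


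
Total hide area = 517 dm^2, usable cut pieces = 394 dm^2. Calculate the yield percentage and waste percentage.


Yield = 76.2%
Waste = 23.8%

Yield = 394 / 517 x 100 = 76.2%
Waste = 517 - 394 = 123 dm^2
Waste% = 100 - 76.2 = 23.8%


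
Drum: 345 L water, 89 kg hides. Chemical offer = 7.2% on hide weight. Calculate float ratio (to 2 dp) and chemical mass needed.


Float ratio = 345 / 89 = 3.88
Chemical = 89 x 7.2 / 100 = 6.408 kg


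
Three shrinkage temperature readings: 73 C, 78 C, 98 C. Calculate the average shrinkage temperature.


Average = (73 + 78 + 98) / 3
Average = 249 / 3 = 83.0 C


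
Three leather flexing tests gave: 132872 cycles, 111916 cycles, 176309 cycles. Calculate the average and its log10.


Average = (132872 + 111916 + 176309) / 3 = 140366 cycles
log10(140366) = 5.15


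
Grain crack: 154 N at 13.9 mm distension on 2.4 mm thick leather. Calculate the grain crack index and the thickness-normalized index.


Crack index = 154 / 13.9 = 11.1 N/mm
Normalized = 11.1 / 2.4 = 4.6 N/mm per mm


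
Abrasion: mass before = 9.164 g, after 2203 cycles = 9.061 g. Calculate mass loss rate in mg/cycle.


Mass loss = 9.164 - 9.061 = 0.103 g
Rate = 0.103 / 2203 x 1000 = 0.047 mg/cycle


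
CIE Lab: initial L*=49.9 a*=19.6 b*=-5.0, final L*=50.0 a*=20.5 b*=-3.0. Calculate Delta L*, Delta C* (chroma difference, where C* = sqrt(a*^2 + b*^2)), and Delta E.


Delta L* = 0.1
Delta C* = 0.49
Delta E = 2.20

Delta L* = 50.0 - 49.9 = 0.1
C1* = sqrt((19.6)^2 + (-5.0)^2) = 20.228
C2* = sqrt((20.5)^2 + (-3.0)^2) = 20.718
Delta C* = 20.718 - 20.228 = 0.49
Delta E = sqrt((0.1)^2 + (0.9)^2 + (2.0)^2) = 2.20


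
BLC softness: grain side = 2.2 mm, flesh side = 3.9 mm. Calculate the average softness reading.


Average = (2.2 + 3.9) / 2
Average = 3.05 mm


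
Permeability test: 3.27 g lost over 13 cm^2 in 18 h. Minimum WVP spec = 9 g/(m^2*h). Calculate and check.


WVP = 3.27 / (13 x 18) x 10000 = 139.74 g/(m^2*h)
Minimum: 9 g/(m^2*h)
Meets spec: Yes


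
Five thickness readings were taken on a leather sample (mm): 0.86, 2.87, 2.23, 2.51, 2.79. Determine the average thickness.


2.25 mm

Sum = 0.86 + 2.87 + 2.23 + 2.51 + 2.79 = 11.26
Average = 11.26 / 5 = 2.25 mm


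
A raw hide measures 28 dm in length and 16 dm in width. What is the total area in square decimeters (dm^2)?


448 dm^2


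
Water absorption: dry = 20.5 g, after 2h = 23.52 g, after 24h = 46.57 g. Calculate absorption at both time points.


2h absorption = 14.7%
24h absorption = 127.2%

WA (2h) = (23.52 - 20.5) / 20.5 x 100 = 14.7%
WA (24h) = (46.57 - 20.5) / 20.5 x 100 = 127.2%


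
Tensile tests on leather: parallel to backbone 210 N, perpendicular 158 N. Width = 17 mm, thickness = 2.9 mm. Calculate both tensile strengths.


Area = 17 x 2.9 = 49.3 mm^2
TS (parallel) = 210 / 49.3 = 4.26 N/mm^2
TS (perpendicular) = 158 / 49.3 = 3.20 N/mm^2


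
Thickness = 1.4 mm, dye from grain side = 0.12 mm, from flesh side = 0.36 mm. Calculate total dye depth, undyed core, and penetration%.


Total dyed = 0.48 mm
Undyed core = 0.92 mm
Penetration = 34.3%

Total dyed = 0.12 + 0.36 = 0.48 mm
Undyed core = 1.4 - 0.48 = 0.92 mm
Penetration = 0.48 / 1.4 x 100 = 34.3%


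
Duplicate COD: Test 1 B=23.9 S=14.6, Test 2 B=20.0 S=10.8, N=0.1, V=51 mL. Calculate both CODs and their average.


COD1 = (23.9 - 14.6) x 0.1 x 8000 / 51 = 145.9 mg/L
COD2 = (20.0 - 10.8) x 0.1 x 8000 / 51 = 144.3 mg/L
Average = (145.9 + 144.3) / 2 = 145.1 mg/L


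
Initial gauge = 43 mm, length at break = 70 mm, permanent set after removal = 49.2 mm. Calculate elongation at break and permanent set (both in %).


Elongation at break = 62.8%
Permanent set = 14.4%

Elongation at break = (70 - 43) / 43 x 100 = 62.8%
Permanent set = (49.2 - 43) / 43 x 100 = 14.4%


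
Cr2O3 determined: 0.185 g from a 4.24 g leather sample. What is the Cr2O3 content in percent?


Cr2O3% = 0.185 / 4.24 x 100
Cr2O3% = 4.36%


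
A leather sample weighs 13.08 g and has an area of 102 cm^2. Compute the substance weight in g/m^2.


Substance weight = mass / area x 10000
SW = 13.08 / 102 x 10000
SW = 1282.4 g/m^2


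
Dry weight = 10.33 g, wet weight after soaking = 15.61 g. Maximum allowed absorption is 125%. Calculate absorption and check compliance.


WA = (15.61 - 10.33) / 10.33 x 100 = 51.1%
Maximum allowed: 125%
Compliant: Yes


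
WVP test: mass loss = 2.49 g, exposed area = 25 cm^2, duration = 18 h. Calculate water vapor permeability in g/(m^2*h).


WVP = mass_loss / (area x time) x 10000
WVP = 2.49 / (25 x 18) x 10000
WVP = 2.49 / 450 x 10000 = 55.33 g/(m^2*h)


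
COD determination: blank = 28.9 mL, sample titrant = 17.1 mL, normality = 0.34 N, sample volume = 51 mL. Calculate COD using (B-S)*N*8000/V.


629.3 mg/L

COD = (28.9 - 17.1) x 0.34 x 8000 / 51
COD = 11.8 x 0.34 x 8000 / 51
COD = 629.3 mg/L


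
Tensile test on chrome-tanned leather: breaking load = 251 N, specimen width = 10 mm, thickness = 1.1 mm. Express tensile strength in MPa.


22.82 MPa

Cross-section = 10 x 1.1 = 11.0 mm^2
TS = 251 / 11.0 = 22.82 MPa
(1 N/mm^2 = 1 MPa)


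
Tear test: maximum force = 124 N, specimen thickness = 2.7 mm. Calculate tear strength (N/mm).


45.9 N/mm

Tear strength = force / thickness
Tear = 124 / 2.7 = 45.9 N/mm


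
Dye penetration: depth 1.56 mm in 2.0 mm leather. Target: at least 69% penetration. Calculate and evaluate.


Penetration = 78.0%
Meets target: Yes

Penetration = 1.56 / 2.0 x 100 = 78.0%
Target: 69%
Meets target: Yes


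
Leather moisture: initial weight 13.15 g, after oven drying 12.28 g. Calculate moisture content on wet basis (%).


Moisture = 13.15 - 12.28 = 0.87 g
MC = 0.87 / 13.15 x 100 = 6.6%


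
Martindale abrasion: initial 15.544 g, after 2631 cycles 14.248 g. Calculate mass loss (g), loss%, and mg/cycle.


Loss = 15.544 - 14.248 = 1.296 g
Loss% = 1.296 / 15.544 x 100 = 8.34%
Rate = 1.296 / 2631 x 1000 = 0.493 mg/cycle


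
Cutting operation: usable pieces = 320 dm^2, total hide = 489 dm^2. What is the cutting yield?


65.4%

Yield = usable / total x 100
Yield = 320 / 489 x 100 = 65.4%


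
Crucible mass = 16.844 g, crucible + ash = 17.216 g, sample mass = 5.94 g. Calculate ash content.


Ash mass = 17.216 - 16.844 = 0.372 g
Ash% = 0.372 / 5.94 x 100 = 6.26%


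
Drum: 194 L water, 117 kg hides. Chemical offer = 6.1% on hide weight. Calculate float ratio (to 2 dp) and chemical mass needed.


Float ratio = 194 / 117 = 1.66
Chemical = 117 x 6.1 / 100 = 7.137 kg


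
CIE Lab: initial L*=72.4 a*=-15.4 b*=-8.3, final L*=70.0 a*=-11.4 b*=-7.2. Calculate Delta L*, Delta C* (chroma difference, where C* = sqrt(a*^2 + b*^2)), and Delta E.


Delta L* = -2.4
Delta C* = -4.01
Delta E = 4.79


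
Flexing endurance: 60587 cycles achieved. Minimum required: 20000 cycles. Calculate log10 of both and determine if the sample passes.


log10(60587) = 4.78
log10(20000) = 4.30
Passes: Yes


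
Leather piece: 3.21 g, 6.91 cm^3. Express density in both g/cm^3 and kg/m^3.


0.465 g/cm^3
465 kg/m^3


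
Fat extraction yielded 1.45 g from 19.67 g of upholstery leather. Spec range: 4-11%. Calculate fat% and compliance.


Fat% = 1.45 / 19.67 x 100 = 7.4%
Spec range: 4-11%
Compliant: Yes


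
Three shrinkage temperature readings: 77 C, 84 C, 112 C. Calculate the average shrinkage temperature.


91.0 C

Average = (77 + 84 + 112) / 3
Average = 273 / 3 = 91.0 C


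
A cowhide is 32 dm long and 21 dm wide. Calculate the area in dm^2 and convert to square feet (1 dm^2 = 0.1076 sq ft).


672 dm^2
72.31 sq ft

Area = 32 x 21 = 672 dm^2
Conversion: 672 x 0.1076 = 72.31 sq ft


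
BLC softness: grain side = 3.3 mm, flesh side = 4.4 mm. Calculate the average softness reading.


Average = (3.3 + 4.4) / 2
Average = 3.85 mm


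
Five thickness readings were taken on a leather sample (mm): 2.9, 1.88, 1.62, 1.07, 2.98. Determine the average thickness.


Sum = 2.9 + 1.88 + 1.62 + 1.07 + 2.98 = 10.45
Average = 10.45 / 5 = 2.09 mm


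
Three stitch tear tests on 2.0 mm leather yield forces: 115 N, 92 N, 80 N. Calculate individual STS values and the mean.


STS1 = 57.5 N/mm
STS2 = 46.0 N/mm
STS3 = 40.0 N/mm
Mean = 47.8 N/mm

STS1 = 115 / 2.0 = 57.5 N/mm
STS2 = 92 / 2.0 = 46.0 N/mm
STS3 = 80 / 2.0 = 40.0 N/mm
Mean = (57.5 + 46.0 + 40.0) / 3 = 47.8 N/mm


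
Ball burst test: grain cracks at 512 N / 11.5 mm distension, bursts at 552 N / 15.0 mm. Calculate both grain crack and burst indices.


Crack index = 512 / 11.5 = 44.5 N/mm
Burst index = 552 / 15.0 = 36.8 N/mm


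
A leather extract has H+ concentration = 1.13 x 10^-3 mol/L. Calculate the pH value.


pH = 2.95


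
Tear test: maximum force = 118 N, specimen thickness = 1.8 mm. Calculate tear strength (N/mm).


Tear strength = force / thickness
Tear = 118 / 1.8 = 65.6 N/mm


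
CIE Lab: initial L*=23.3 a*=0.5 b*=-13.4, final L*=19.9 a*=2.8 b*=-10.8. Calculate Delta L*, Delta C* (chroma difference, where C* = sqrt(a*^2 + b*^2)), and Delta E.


Delta L* = 19.9 - 23.3 = -3.4
C1* = sqrt((0.5)^2 + (-13.4)^2) = 13.409
C2* = sqrt((2.8)^2 + (-10.8)^2) = 11.157
Delta C* = 11.157 - 13.409 = -2.25
Delta E = sqrt((-3.4)^2 + (2.3)^2 + (2.6)^2) = 4.86


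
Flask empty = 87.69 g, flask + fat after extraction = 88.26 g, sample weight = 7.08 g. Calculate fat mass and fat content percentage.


Fat mass = 0.57 g
Fat content = 8.1%

Fat mass = 88.26 - 87.69 = 0.57 g
Fat% = 0.57 / 7.08 x 100 = 8.1%


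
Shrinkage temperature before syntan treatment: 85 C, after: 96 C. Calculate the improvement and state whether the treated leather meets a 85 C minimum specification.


Improvement = 96 - 85 = 11 C
Spec check: 96 C >= 85 C? Yes


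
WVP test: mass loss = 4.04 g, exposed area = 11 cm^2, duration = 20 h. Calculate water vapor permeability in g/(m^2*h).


WVP = mass_loss / (area x time) x 10000
WVP = 4.04 / (11 x 20) x 10000
WVP = 4.04 / 220 x 10000 = 183.64 g/(m^2*h)
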